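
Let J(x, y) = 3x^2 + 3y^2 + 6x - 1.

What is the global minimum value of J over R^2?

J(x,y) separates as P(x) + Q(y) − 1, so its minimum is min P + min Q − 1.
P'(x) = 6x + 6 vanishes at x ∈ {-1}; Q'(y) = 6y vanishes at y ∈ {0}.
Local minima of P (where P''>0): P(-1)=-3. Local minima of Q: Q(0)=0.
So the global minimum of J is P(-1) + Q(0) − 1 = -3 + 0 − 1 = -4, attained at (-1, 0).

-4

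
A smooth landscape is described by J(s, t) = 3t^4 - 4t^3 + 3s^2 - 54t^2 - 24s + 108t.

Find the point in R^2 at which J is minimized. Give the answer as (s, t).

J(s,t) separates as P(s) + Q(t), so its minimum is min P + min Q.
P'(s) = 6s - 24 vanishes at s ∈ {4}; Q'(t) = 12(t - 3)(t - 1)(t + 3) vanishes at t ∈ {-3, 1, 3}.
Local minima of P (where P''>0): P(4)=-48. Local minima of Q: Q(-3)=-459, Q(3)=-27.
So the global minimum of J is P(4) + Q(-3) = -48 − 459 = -507, attained at (4, -3).

(4, -3)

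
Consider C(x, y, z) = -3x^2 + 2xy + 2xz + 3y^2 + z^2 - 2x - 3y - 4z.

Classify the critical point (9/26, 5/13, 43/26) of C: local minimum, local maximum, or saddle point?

The Hessian is constant: H = [[-6, 2, 2], [2, 6, 0], [2, 0, 2]].
Leading principal minors: Δ₁ = -6, Δ₂ = -40, Δ₃ = -104.
The minors fit neither the all-positive nor the alternating-sign pattern, so H is indefinite: a saddle point.

saddle point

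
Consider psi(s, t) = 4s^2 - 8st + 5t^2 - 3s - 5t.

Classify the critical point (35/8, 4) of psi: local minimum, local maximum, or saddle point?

local minimum

The Hessian of psi is constant: H = [[8, -8], [-8, 10]].
det(H) = 8·10 − (-8)² = 16.
det(H) > 0 and tr(H) = 18 > 0, so H is positive definite and the point is a local minimum.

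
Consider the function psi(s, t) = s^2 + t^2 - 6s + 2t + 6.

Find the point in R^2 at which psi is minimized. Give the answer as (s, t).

psi(s,t) separates as P(s) + Q(t) + 6, so its minimum is min P + min Q + 6.
P'(s) = 2s - 6 vanishes at s ∈ {3}; Q'(t) = 2(t + 1) vanishes at t ∈ {-1}.
Local minima of P (where P''>0): P(3)=-9. Local minima of Q: Q(-1)=-1.
So the global minimum of psi is P(3) + Q(-1) + 6 = -9 − 1 + 6 = -4, attained at (3, -1).

(3, -1)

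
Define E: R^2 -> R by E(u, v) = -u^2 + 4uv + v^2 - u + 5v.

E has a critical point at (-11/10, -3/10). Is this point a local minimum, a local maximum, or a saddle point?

saddle point

The Hessian of E is constant: H = [[-2, 4], [4, 2]].
det(H) = (-2)·2 − 4² = -20.
Since det(H) < 0, H is indefinite and the critical point is a saddle point.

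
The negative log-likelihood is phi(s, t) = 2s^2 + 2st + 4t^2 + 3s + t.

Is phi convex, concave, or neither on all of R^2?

phi is quadratic, so its Hessian is the constant matrix H = [[4, 2], [2, 8]].
det(H) = 28, tr(H) = 12.
det(H) > 0 and tr(H) > 0, so H is positive definite everywhere: convex.

convex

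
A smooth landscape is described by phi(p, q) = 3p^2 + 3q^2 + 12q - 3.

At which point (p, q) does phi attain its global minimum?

(0, -2)

phi(p,q) separates as A(p) + B(q) − 3, so its minimum is min A + min B − 3.
A'(p) = 6p vanishes at p ∈ {0}; B'(q) = 6q + 12 vanishes at q ∈ {-2}.
Local minima of A (where A''>0): A(0)=0. Local minima of B: B(-2)=-12.
So the global minimum of phi is A(0) + B(-2) − 3 = 0 − 12 − 3 = -15, attained at (0, -2).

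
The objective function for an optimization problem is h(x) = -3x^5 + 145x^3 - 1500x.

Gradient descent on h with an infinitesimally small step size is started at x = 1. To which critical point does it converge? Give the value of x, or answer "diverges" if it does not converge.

h'(x) = -15(x - 5)(x - 2)(x + 2)(x + 5), so h'(1) = -1080.
Gradient descent moves in the -h' direction, i.e. x is increasing.
The nearest critical point in that direction is x = 2, where h'' = 1260 > 0 (a local minimum). The iterate converges there.

2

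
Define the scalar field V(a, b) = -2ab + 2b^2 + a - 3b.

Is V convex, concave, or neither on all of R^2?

V is quadratic, so its Hessian is the constant matrix H = [[0, -2], [-2, 4]].
det(H) = -4, tr(H) = 4.
det(H) < 0, so H is indefinite: neither convex nor concave.

neither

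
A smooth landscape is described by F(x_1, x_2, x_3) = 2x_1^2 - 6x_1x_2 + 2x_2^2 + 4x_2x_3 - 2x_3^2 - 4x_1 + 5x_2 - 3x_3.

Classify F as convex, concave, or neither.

neither

F is quadratic, so its Hessian is the constant matrix H = [[4, -6, 0], [-6, 4, 4], [0, 4, -4]].
Leading principal minors: 4, -20, 16.
Neither pattern holds ⇒ H is indefinite ⇒ neither convex nor concave.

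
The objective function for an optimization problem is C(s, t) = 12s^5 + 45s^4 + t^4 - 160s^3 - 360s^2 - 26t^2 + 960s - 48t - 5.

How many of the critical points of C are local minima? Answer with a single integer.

4

C separates as a function of s plus a function of t, so ∇C=0 decouples.
∂C/∂s = 60(s - 2)(s - 1)(s + 2)(s + 4) = 0 at s ∈ {-4, -2, 1, 2}; ∂C/∂t = 4(t - 4)(t + 1)(t + 3) = 0 at t ∈ {-3, -1, 4}.
The Hessian is diagonal: diag(C_ss, C_tt). Second derivatives: C_ss(-4)=-3600, C_ss(-2)=1440, C_ss(1)=-900, C_ss(2)=1440; C_tt(-3)=56, C_tt(-1)=-40, C_tt(4)=140.
Local minima occur where both diagonal entries positive: (-2, -3), (-2, 4), (2, -3), (2, 4). Count: 4.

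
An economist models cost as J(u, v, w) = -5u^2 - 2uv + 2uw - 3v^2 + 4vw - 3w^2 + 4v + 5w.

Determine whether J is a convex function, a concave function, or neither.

concave

J is quadratic, so its Hessian is the constant matrix H = [[-10, -2, 2], [-2, -6, 4], [2, 4, -6]].
Leading principal minors: -10, 56, -184.
Signs alternate −, +, − ⇒ H ≺ 0 ⇒ concave.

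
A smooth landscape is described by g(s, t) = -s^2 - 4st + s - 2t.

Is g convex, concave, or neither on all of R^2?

g is quadratic, so its Hessian is the constant matrix H = [[-2, -4], [-4, 0]].
det(H) = -16, tr(H) = -2.
det(H) < 0, so H is indefinite: neither convex nor concave.

neither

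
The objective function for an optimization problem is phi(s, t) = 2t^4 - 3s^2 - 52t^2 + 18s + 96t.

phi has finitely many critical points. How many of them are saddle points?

2

phi separates as a function of s plus a function of t, so ∇phi=0 decouples.
∂phi/∂s = -6(s - 3) = 0 at s ∈ {3}; ∂phi/∂t = 8(t - 3)(t - 1)(t + 4) = 0 at t ∈ {-4, 1, 3}.
The Hessian is diagonal: diag(phi_ss, phi_tt). Second derivatives: phi_ss(3)=-6; phi_tt(-4)=280, phi_tt(1)=-80, phi_tt(3)=112.
Saddle points occur where the two diagonal entries have opposite signs: (3, -4), (3, 3). Count: 2.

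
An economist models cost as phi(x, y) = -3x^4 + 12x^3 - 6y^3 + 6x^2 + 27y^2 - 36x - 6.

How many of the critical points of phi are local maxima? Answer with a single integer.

2

phi separates as a function of x plus a function of y, so ∇phi=0 decouples.
∂phi/∂x = -12(x - 3)(x - 1)(x + 1) = 0 at x ∈ {-1, 1, 3}; ∂phi/∂y = -18y(y - 3) = 0 at y ∈ {0, 3}.
The Hessian is diagonal: diag(phi_xx, phi_yy). Second derivatives: phi_xx(-1)=-96, phi_xx(1)=48, phi_xx(3)=-96; phi_yy(0)=54, phi_yy(3)=-54.
Local maxima occur where both diagonal entries negative: (-1, 3), (3, 3). Count: 2.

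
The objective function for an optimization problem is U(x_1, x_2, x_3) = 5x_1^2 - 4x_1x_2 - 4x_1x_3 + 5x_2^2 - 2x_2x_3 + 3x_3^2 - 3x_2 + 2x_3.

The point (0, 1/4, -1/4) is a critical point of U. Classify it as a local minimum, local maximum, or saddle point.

The Hessian is constant: H = [[10, -4, -4], [-4, 10, -2], [-4, -2, 6]].
Leading principal minors: Δ₁ = 10, Δ₂ = 84, Δ₃ = 240.
All leading minors are positive, so H is positive definite: a local minimum.

local minimum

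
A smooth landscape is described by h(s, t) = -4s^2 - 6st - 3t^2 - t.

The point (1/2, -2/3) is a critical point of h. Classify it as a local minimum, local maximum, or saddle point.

local maximum

The Hessian of h is constant: H = [[-8, -6], [-6, -6]].
det(H) = (-8)·(-6) − (-6)² = 12.
det(H) > 0 and tr(H) = -14 < 0, so H is negative definite and the point is a local maximum.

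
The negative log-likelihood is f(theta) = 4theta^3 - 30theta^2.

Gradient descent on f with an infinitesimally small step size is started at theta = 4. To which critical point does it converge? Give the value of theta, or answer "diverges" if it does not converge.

5

f'(theta) = 12theta(theta - 5), so f'(4) = -48.
Gradient descent moves in the -f' direction, i.e. theta is increasing.
The nearest critical point in that direction is theta = 5, where f'' = 60 > 0 (a local minimum). The iterate converges there.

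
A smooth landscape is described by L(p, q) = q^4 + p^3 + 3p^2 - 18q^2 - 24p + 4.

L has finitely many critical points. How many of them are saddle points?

3

L separates as a function of p plus a function of q, so ∇L=0 decouples.
∂L/∂p = 3(p - 2)(p + 4) = 0 at p ∈ {-4, 2}; ∂L/∂q = 4q(q - 3)(q + 3) = 0 at q ∈ {-3, 0, 3}.
The Hessian is diagonal: diag(L_pp, L_qq). Second derivatives: L_pp(-4)=-18, L_pp(2)=18; L_qq(-3)=72, L_qq(0)=-36, L_qq(3)=72.
Saddle points occur where the two diagonal entries have opposite signs: (-4, -3), (-4, 3), (2, 0). Count: 3.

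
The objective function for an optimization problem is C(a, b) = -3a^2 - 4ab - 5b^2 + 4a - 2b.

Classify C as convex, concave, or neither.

concave

C is quadratic, so its Hessian is the constant matrix H = [[-6, -4], [-4, -10]].
det(H) = 44, tr(H) = -16.
det(H) > 0 and tr(H) < 0, so H is negative definite everywhere: concave.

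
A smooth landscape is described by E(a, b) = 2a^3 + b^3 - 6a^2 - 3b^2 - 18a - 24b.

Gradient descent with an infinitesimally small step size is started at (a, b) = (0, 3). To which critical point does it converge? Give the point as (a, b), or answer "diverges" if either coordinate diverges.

(3, 4)

E is separable, so gradient descent decouples: a follows -∂E/∂a, b follows -∂E/∂b.
∂E/∂a = 6(a - 3)(a + 1); at a=0 this is -18, so a increases.
∂E/∂b = 3(b - 4)(b + 2); at b=3 this is -15, so b increases.
a converges to its nearest critical value 3 (a local min of the a-part); b converges to 4. The iterate converges to (3, 4).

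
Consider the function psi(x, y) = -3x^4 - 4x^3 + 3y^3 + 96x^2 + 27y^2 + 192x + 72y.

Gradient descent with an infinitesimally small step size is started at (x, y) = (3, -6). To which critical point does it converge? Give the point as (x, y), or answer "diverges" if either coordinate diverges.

psi is separable, so gradient descent decouples: x follows -∂psi/∂x, y follows -∂psi/∂y.
∂psi/∂x = -12(x - 4)(x + 1)(x + 4); at x=3 this is 336, so x decreases.
∂psi/∂y = 9(y + 2)(y + 4); at y=-6 this is 72, so y decreases.
The y-coordinate has no critical point in that direction and runs off to infinity.

diverges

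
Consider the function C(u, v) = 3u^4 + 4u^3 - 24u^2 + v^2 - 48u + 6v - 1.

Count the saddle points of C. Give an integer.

1

C separates as a function of u plus a function of v, so ∇C=0 decouples.
∂C/∂u = 12(u - 2)(u + 1)(u + 2) = 0 at u ∈ {-2, -1, 2}; ∂C/∂v = 2(v + 3) = 0 at v ∈ {-3}.
The Hessian is diagonal: diag(C_uu, C_vv). Second derivatives: C_uu(-2)=48, C_uu(-1)=-36, C_uu(2)=144; C_vv(-3)=2.
Saddle points occur where the two diagonal entries have opposite signs: (-1, -3). Count: 1.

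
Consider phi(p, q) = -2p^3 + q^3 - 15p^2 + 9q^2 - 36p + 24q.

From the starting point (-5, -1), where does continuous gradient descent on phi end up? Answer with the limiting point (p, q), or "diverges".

phi is separable, so gradient descent decouples: p follows -∂phi/∂p, q follows -∂phi/∂q.
∂phi/∂p = -6(p + 2)(p + 3); at p=-5 this is -36, so p increases.
∂phi/∂q = 3(q + 2)(q + 4); at q=-1 this is 9, so q decreases.
p converges to its nearest critical value -3 (a local min of the p-part); q converges to -2. The iterate converges to (-3, -2).

(-3, -2)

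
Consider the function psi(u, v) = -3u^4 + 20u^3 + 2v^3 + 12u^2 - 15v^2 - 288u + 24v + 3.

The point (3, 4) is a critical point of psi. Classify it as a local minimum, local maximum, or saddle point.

The mixed partial ∂²psi/∂u∂v is 0, so the Hessian at any point is diag(psi_uu, psi_vv) = diag(12(-3u^2 + 10u + 2), 6(2v - 5)).
At (3, 4): H = diag(60, 18).
Both eigenvalues are positive, so H is positive definite: a local minimum.

local minimum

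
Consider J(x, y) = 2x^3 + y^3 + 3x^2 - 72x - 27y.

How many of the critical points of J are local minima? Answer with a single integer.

1

J separates as a function of x plus a function of y, so ∇J=0 decouples.
∂J/∂x = 6(x - 3)(x + 4) = 0 at x ∈ {-4, 3}; ∂J/∂y = 3(y - 3)(y + 3) = 0 at y ∈ {-3, 3}.
The Hessian is diagonal: diag(J_xx, J_yy). Second derivatives: J_xx(-4)=-42, J_xx(3)=42; J_yy(-3)=-18, J_yy(3)=18.
Local minima occur where both diagonal entries positive: (3, 3). Count: 1.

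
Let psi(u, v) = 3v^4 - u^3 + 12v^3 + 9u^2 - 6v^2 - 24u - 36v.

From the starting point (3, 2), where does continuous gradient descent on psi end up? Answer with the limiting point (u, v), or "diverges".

psi is separable, so gradient descent decouples: u follows -∂psi/∂u, v follows -∂psi/∂v.
∂psi/∂u = -3(u - 4)(u - 2); at u=3 this is 3, so u decreases.
∂psi/∂v = 12(v - 1)(v + 1)(v + 3); at v=2 this is 180, so v decreases.
u converges to its nearest critical value 2 (a local min of the u-part); v converges to 1. The iterate converges to (2, 1).

(2, 1)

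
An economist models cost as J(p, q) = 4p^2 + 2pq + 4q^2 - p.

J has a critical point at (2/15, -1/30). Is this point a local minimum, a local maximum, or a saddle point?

local minimum

The Hessian of J is constant: H = [[8, 2], [2, 8]].
det(H) = 8·8 − 2² = 60.
det(H) > 0 and tr(H) = 16 > 0, so H is positive definite and the point is a local minimum.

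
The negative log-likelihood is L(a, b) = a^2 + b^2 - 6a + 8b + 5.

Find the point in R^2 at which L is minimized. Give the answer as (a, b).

L(a,b) separates as P(a) + Q(b) + 5, so its minimum is min P + min Q + 5.
P'(a) = 2a - 6 vanishes at a ∈ {3}; Q'(b) = 2b + 8 vanishes at b ∈ {-4}.
Local minima of P (where P''>0): P(3)=-9. Local minima of Q: Q(-4)=-16.
So the global minimum of L is P(3) + Q(-4) + 5 = -9 − 16 + 5 = -20, attained at (3, -4).

(3, -4)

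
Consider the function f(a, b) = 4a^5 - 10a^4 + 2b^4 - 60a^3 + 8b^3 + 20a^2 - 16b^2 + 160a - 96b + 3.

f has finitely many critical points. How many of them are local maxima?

f separates as a function of a plus a function of b, so ∇f=0 decouples.
∂f/∂a = 20(a - 4)(a - 1)(a + 1)(a + 2) = 0 at a ∈ {-2, -1, 1, 4}; ∂f/∂b = 8(b - 2)(b + 2)(b + 3) = 0 at b ∈ {-3, -2, 2}.
The Hessian is diagonal: diag(f_aa, f_bb). Second derivatives: f_aa(-2)=-360, f_aa(-1)=200, f_aa(1)=-360, f_aa(4)=1800; f_bb(-3)=40, f_bb(-2)=-32, f_bb(2)=160.
Local maxima occur where both diagonal entries negative: (-2, -2), (1, -2). Count: 2.

2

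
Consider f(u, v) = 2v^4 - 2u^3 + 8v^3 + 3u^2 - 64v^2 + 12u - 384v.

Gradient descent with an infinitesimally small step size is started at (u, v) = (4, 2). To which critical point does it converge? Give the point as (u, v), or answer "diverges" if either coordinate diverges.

f is separable, so gradient descent decouples: u follows -∂f/∂u, v follows -∂f/∂v.
∂f/∂u = -6(u - 2)(u + 1); at u=4 this is -60, so u increases.
∂f/∂v = 8(v - 4)(v + 3)(v + 4); at v=2 this is -480, so v increases.
The u-coordinate has no critical point in that direction and runs off to infinity.

diverges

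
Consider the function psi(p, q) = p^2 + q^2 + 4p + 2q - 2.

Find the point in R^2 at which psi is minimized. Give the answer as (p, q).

psi(p,q) separates as A(p) + B(q) − 2, so its minimum is min A + min B − 2.
A'(p) = 2p + 4 vanishes at p ∈ {-2}; B'(q) = 2q + 2 vanishes at q ∈ {-1}.
Local minima of A (where A''>0): A(-2)=-4. Local minima of B: B(-1)=-1.
So the global minimum of psi is A(-2) + B(-1) − 2 = -4 − 1 − 2 = -7, attained at (-2, -1).

(-2, -1)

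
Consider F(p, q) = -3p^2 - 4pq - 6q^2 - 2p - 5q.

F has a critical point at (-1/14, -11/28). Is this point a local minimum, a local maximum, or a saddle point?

The Hessian of F is constant: H = [[-6, -4], [-4, -12]].
det(H) = (-6)·(-12) − (-4)² = 56.
det(H) > 0 and tr(H) = -18 < 0, so H is negative definite and the point is a local maximum.

local maximum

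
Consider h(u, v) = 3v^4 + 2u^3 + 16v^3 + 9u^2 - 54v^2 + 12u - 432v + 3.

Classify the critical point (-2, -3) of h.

local maximum

The mixed partial ∂²h/∂u∂v is 0, so the Hessian at any point is diag(h_uu, h_vv) = diag(6(2u + 3), 12(3v^2 + 8v - 9)).
At (-2, -3): H = diag(-6, -72).
Both eigenvalues are negative, so H is negative definite: a local maximum.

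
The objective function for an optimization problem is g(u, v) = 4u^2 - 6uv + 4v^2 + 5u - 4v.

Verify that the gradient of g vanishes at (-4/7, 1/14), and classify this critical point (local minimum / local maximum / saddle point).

∇g = (8u - 6v + 5, -6u + 8v - 4); substituting (-4/7, 1/14) gives ∇g = (0, 0), so (-4/7, 1/14) is indeed a critical point.
The Hessian of g is constant: H = [[8, -6], [-6, 8]].
det(H) = 8·8 − (-6)² = 28.
det(H) > 0 and tr(H) = 16 > 0, so H is positive definite and the point is a local minimum.

local minimum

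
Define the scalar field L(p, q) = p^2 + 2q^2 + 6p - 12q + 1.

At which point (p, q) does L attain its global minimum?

L(p,q) separates as A(p) + B(q) + 1, so its minimum is min A + min B + 1.
A'(p) = 2p + 6 vanishes at p ∈ {-3}; B'(q) = 4q - 12 vanishes at q ∈ {3}.
Local minima of A (where A''>0): A(-3)=-9. Local minima of B: B(3)=-18.
So the global minimum of L is A(-3) + B(3) + 1 = -9 − 18 + 1 = -26, attained at (-3, 3).

(-3, 3)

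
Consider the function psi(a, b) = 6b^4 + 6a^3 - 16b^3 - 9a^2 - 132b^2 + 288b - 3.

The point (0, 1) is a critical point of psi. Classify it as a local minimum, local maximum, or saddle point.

local maximum

The mixed partial ∂²psi/∂a∂b is 0, so the Hessian at any point is diag(psi_aa, psi_bb) = diag(18(2a - 1), 24(3b^2 - 4b - 11)).
At (0, 1): H = diag(-18, -288).
Both eigenvalues are negative, so H is negative definite: a local maximum.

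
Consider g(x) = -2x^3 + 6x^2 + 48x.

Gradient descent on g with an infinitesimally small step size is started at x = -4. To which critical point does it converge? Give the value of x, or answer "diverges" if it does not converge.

-2

g'(x) = -6(x - 4)(x + 2), so g'(-4) = -96.
Gradient descent moves in the -g' direction, i.e. x is increasing.
The nearest critical point in that direction is x = -2, where g'' = 36 > 0 (a local minimum). The iterate converges there.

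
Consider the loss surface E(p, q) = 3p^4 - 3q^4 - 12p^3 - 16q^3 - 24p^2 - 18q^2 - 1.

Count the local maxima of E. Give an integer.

E separates as a function of p plus a function of q, so ∇E=0 decouples.
∂E/∂p = 12p(p - 4)(p + 1) = 0 at p ∈ {-1, 0, 4}; ∂E/∂q = -12q(q + 1)(q + 3) = 0 at q ∈ {-3, -1, 0}.
The Hessian is diagonal: diag(E_pp, E_qq). Second derivatives: E_pp(-1)=60, E_pp(0)=-48, E_pp(4)=240; E_qq(-3)=-72, E_qq(-1)=24, E_qq(0)=-36.
Local maxima occur where both diagonal entries negative: (0, -3), (0, 0). Count: 2.

2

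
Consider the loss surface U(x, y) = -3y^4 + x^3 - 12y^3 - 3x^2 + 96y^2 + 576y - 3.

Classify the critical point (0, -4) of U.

The mixed partial ∂²U/∂x∂y is 0, so the Hessian at any point is diag(U_xx, U_yy) = diag(6(x - 1), 12(-3y^2 - 6y + 16)).
At (0, -4): H = diag(-6, -96).
Both eigenvalues are negative, so H is negative definite: a local maximum.

local maximum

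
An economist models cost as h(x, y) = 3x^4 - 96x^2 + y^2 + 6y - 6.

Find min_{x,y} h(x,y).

-783

h(x,y) separates as P(x) + Q(y) − 6, so its minimum is min P + min Q − 6.
P'(x) = 12x(x - 4)(x + 4) vanishes at x ∈ {-4, 0, 4}; Q'(y) = 2y + 6 vanishes at y ∈ {-3}.
Local minima of P (where P''>0): P(-4)=-768, P(4)=-768. Local minima of Q: Q(-3)=-9.
So the global minimum of h is P(-4) + Q(-3) − 6 = -768 − 9 − 6 = -783, attained at (-4, -3).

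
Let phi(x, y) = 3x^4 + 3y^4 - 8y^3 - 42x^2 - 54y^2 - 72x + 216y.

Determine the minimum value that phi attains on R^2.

phi(x,y) separates as P(x) + Q(y), so its minimum is min P + min Q.
P'(x) = 12(x - 3)(x + 1)(x + 2) vanishes at x ∈ {-2, -1, 3}; Q'(y) = 12(y - 3)(y - 2)(y + 3) vanishes at y ∈ {-3, 2, 3}.
Local minima of P (where P''>0): P(-2)=24, P(3)=-351. Local minima of Q: Q(-3)=-675, Q(3)=189.
So the global minimum of phi is P(3) + Q(-3) = -351 − 675 = -1026, attained at (3, -3).

-1026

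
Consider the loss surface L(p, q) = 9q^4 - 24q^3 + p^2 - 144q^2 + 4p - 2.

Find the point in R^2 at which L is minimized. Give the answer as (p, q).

L(p,q) separates as A(p) + B(q) − 2, so its minimum is min A + min B − 2.
A'(p) = 2p + 4 vanishes at p ∈ {-2}; B'(q) = 36q(q - 4)(q + 2) vanishes at q ∈ {-2, 0, 4}.
Local minima of A (where A''>0): A(-2)=-4. Local minima of B: B(-2)=-240, B(4)=-1536.
So the global minimum of L is A(-2) + B(4) − 2 = -4 − 1536 − 2 = -1542, attained at (-2, 4).

(-2, 4)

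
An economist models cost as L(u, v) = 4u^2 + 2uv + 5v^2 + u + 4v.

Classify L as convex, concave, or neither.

L is quadratic, so its Hessian is the constant matrix H = [[8, 2], [2, 10]].
det(H) = 76, tr(H) = 18.
det(H) > 0 and tr(H) > 0, so H is positive definite everywhere: convex.

convex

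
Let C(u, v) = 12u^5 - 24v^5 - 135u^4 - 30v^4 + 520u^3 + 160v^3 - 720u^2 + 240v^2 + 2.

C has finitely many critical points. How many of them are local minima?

4

C separates as a function of u plus a function of v, so ∇C=0 decouples.
∂C/∂u = 60u(u - 4)(u - 3)(u - 2) = 0 at u ∈ {0, 2, 3, 4}; ∂C/∂v = -120v(v - 2)(v + 1)(v + 2) = 0 at v ∈ {-2, -1, 0, 2}.
The Hessian is diagonal: diag(C_uu, C_vv). Second derivatives: C_uu(0)=-1440, C_uu(2)=240, C_uu(3)=-180, C_uu(4)=480; C_vv(-2)=960, C_vv(-1)=-360, C_vv(0)=480, C_vv(2)=-2880.
Local minima occur where both diagonal entries positive: (2, -2), (2, 0), (4, -2), (4, 0). Count: 4.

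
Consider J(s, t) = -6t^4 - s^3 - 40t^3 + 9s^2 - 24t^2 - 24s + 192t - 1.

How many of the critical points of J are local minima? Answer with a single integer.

J separates as a function of s plus a function of t, so ∇J=0 decouples.
∂J/∂s = -3(s - 4)(s - 2) = 0 at s ∈ {2, 4}; ∂J/∂t = -24(t - 1)(t + 2)(t + 4) = 0 at t ∈ {-4, -2, 1}.
The Hessian is diagonal: diag(J_ss, J_tt). Second derivatives: J_ss(2)=6, J_ss(4)=-6; J_tt(-4)=-240, J_tt(-2)=144, J_tt(1)=-360.
Local minima occur where both diagonal entries positive: (2, -2). Count: 1.

1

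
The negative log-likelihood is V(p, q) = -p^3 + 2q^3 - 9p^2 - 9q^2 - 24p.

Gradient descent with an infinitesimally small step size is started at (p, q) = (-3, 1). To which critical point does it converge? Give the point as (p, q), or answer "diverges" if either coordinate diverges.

(-4, 3)

V is separable, so gradient descent decouples: p follows -∂V/∂p, q follows -∂V/∂q.
∂V/∂p = -3(p + 2)(p + 4); at p=-3 this is 3, so p decreases.
∂V/∂q = 6q(q - 3); at q=1 this is -12, so q increases.
p converges to its nearest critical value -4 (a local min of the p-part); q converges to 3. The iterate converges to (-4, 3).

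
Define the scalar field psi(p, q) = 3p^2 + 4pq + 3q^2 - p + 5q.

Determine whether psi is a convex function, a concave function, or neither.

psi is quadratic, so its Hessian is the constant matrix H = [[6, 4], [4, 6]].
det(H) = 20, tr(H) = 12.
det(H) > 0 and tr(H) > 0, so H is positive definite everywhere: convex.

convex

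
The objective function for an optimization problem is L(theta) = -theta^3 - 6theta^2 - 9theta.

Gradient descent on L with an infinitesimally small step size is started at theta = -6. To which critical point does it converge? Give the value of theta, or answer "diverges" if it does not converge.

L'(theta) = -3(theta + 1)(theta + 3), so L'(-6) = -45.
Gradient descent moves in the -L' direction, i.e. theta is increasing.
The nearest critical point in that direction is theta = -3, where L'' = 6 > 0 (a local minimum). The iterate converges there.

-3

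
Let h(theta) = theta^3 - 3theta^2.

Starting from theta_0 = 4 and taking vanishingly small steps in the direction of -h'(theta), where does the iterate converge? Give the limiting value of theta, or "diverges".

2

h'(theta) = 3theta(theta - 2), so h'(4) = 24.
Gradient descent moves in the -h' direction, i.e. theta is decreasing.
The nearest critical point in that direction is theta = 2, where h'' = 6 > 0 (a local minimum). The iterate converges there.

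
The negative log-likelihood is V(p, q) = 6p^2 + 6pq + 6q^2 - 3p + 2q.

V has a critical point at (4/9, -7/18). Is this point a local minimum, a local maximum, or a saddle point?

local minimum

The Hessian of V is constant: H = [[12, 6], [6, 12]].
det(H) = 12·12 − 6² = 108.
det(H) > 0 and tr(H) = 24 > 0, so H is positive definite and the point is a local minimum.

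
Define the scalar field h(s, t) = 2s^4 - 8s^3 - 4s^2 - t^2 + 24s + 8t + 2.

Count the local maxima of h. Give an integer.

1

h separates as a function of s plus a function of t, so ∇h=0 decouples.
∂h/∂s = 8(s - 3)(s - 1)(s + 1) = 0 at s ∈ {-1, 1, 3}; ∂h/∂t = -2(t - 4) = 0 at t ∈ {4}.
The Hessian is diagonal: diag(h_ss, h_tt). Second derivatives: h_ss(-1)=64, h_ss(1)=-32, h_ss(3)=64; h_tt(4)=-2.
Local maxima occur where both diagonal entries negative: (1, 4). Count: 1.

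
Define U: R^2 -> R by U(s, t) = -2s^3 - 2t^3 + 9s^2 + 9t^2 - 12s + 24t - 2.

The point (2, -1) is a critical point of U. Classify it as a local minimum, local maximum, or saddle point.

The mixed partial ∂²U/∂s∂t is 0, so the Hessian at any point is diag(U_ss, U_tt) = diag(6(-2s + 3), 6(-2t + 3)).
At (2, -1): H = diag(-6, 30).
The eigenvalues have opposite signs, so H is indefinite: a saddle point.

saddle point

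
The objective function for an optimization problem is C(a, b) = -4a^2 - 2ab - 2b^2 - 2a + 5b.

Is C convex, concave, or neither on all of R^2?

C is quadratic, so its Hessian is the constant matrix H = [[-8, -2], [-2, -4]].
det(H) = 28, tr(H) = -12.
det(H) > 0 and tr(H) < 0, so H is negative definite everywhere: concave.

concave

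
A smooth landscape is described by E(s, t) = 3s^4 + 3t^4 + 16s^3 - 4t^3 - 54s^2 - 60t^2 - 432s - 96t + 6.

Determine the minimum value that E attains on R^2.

E(s,t) separates as P(s) + Q(t) + 6, so its minimum is min P + min Q + 6.
P'(s) = 12(s - 3)(s + 3)(s + 4) vanishes at s ∈ {-4, -3, 3}; Q'(t) = 12(t - 4)(t + 1)(t + 2) vanishes at t ∈ {-2, -1, 4}.
Local minima of P (where P''>0): P(-4)=608, P(3)=-1107. Local minima of Q: Q(-2)=32, Q(4)=-832.
So the global minimum of E is P(3) + Q(4) + 6 = -1107 − 832 + 6 = -1933, attained at (3, 4).

-1933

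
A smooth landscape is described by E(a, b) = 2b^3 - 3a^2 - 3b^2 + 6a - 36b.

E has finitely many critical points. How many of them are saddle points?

E separates as a function of a plus a function of b, so ∇E=0 decouples.
∂E/∂a = -6(a - 1) = 0 at a ∈ {1}; ∂E/∂b = 6(b - 3)(b + 2) = 0 at b ∈ {-2, 3}.
The Hessian is diagonal: diag(E_aa, E_bb). Second derivatives: E_aa(1)=-6; E_bb(-2)=-30, E_bb(3)=30.
Saddle points occur where the two diagonal entries have opposite signs: (1, 3). Count: 1.

1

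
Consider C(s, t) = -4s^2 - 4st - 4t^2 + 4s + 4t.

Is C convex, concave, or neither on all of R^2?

concave

C is quadratic, so its Hessian is the constant matrix H = [[-8, -4], [-4, -8]].
det(H) = 48, tr(H) = -16.
det(H) > 0 and tr(H) < 0, so H is negative definite everywhere: concave.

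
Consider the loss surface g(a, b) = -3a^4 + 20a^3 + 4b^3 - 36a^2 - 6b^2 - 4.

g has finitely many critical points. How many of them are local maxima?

2

g separates as a function of a plus a function of b, so ∇g=0 decouples.
∂g/∂a = -12a(a - 3)(a - 2) = 0 at a ∈ {0, 2, 3}; ∂g/∂b = 12b(b - 1) = 0 at b ∈ {0, 1}.
The Hessian is diagonal: diag(g_aa, g_bb). Second derivatives: g_aa(0)=-72, g_aa(2)=24, g_aa(3)=-36; g_bb(0)=-12, g_bb(1)=12.
Local maxima occur where both diagonal entries negative: (0, 0), (3, 0). Count: 2.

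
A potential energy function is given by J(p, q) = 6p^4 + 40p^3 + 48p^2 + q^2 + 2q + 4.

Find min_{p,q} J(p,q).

-253

J(p,q) separates as A(p) + B(q) + 4, so its minimum is min A + min B + 4.
A'(p) = 24p(p + 1)(p + 4) vanishes at p ∈ {-4, -1, 0}; B'(q) = 2q + 2 vanishes at q ∈ {-1}.
Local minima of A (where A''>0): A(-4)=-256, A(0)=0. Local minima of B: B(-1)=-1.
So the global minimum of J is A(-4) + B(-1) + 4 = -256 − 1 + 4 = -253, attained at (-4, -1).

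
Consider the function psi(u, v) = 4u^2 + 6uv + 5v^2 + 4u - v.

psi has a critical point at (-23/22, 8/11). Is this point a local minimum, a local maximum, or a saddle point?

The Hessian of psi is constant: H = [[8, 6], [6, 10]].
det(H) = 8·10 − 6² = 44.
det(H) > 0 and tr(H) = 18 > 0, so H is positive definite and the point is a local minimum.

local minimum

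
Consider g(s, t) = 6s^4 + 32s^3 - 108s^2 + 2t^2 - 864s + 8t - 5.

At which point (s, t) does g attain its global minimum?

(3, -2)

g(s,t) separates as P(s) + Q(t) − 5, so its minimum is min P + min Q − 5.
P'(s) = 24(s - 3)(s + 3)(s + 4) vanishes at s ∈ {-4, -3, 3}; Q'(t) = 4(t + 2) vanishes at t ∈ {-2}.
Local minima of P (where P''>0): P(-4)=1216, P(3)=-2214. Local minima of Q: Q(-2)=-8.
So the global minimum of g is P(3) + Q(-2) − 5 = -2214 − 8 − 5 = -2227, attained at (3, -2).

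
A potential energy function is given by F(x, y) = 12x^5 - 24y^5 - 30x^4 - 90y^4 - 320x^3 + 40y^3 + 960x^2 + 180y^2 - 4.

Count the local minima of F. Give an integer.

F separates as a function of x plus a function of y, so ∇F=0 decouples.
∂F/∂x = 60x(x - 4)(x - 2)(x + 4) = 0 at x ∈ {-4, 0, 2, 4}; ∂F/∂y = -120y(y - 1)(y + 1)(y + 3) = 0 at y ∈ {-3, -1, 0, 1}.
The Hessian is diagonal: diag(F_xx, F_yy). Second derivatives: F_xx(-4)=-11520, F_xx(0)=1920, F_xx(2)=-1440, F_xx(4)=3840; F_yy(-3)=2880, F_yy(-1)=-480, F_yy(0)=360, F_yy(1)=-960.
Local minima occur where both diagonal entries positive: (0, -3), (0, 0), (4, -3), (4, 0). Count: 4.

4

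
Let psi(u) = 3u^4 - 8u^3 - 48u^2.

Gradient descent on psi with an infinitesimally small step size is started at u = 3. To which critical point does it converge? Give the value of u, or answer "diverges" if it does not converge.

4

psi'(u) = 12u(u - 4)(u + 2), so psi'(3) = -180.
Gradient descent moves in the -psi' direction, i.e. u is increasing.
The nearest critical point in that direction is u = 4, where psi'' = 288 > 0 (a local minimum). The iterate converges there.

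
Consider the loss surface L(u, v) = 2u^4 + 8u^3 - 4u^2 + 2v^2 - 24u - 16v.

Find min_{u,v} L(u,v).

L(u,v) separates as P(u) + Q(v), so its minimum is min P + min Q.
P'(u) = 8(u - 1)(u + 1)(u + 3) vanishes at u ∈ {-3, -1, 1}; Q'(v) = 4v - 16 vanishes at v ∈ {4}.
Local minima of P (where P''>0): P(-3)=-18, P(1)=-18. Local minima of Q: Q(4)=-32.
So the global minimum of L is P(-3) + Q(4) = -18 − 32 = -50, attained at (-3, 4).

-50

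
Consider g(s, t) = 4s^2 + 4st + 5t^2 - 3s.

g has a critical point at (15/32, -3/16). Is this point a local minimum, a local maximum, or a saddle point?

local minimum

The Hessian of g is constant: H = [[8, 4], [4, 10]].
det(H) = 8·10 − 4² = 64.
det(H) > 0 and tr(H) = 18 > 0, so H is positive definite and the point is a local minimum.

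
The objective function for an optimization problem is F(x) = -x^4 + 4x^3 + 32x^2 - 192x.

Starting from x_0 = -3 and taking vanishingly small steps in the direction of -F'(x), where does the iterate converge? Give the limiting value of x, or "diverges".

3

F'(x) = -4(x - 4)(x - 3)(x + 4), so F'(-3) = -168.
Gradient descent moves in the -F' direction, i.e. x is increasing.
The nearest critical point in that direction is x = 3, where F'' = 28 > 0 (a local minimum). The iterate converges there.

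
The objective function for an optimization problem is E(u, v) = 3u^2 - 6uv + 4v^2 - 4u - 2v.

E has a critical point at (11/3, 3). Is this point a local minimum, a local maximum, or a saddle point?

The Hessian of E is constant: H = [[6, -6], [-6, 8]].
det(H) = 6·8 − (-6)² = 12.
det(H) > 0 and tr(H) = 14 > 0, so H is positive definite and the point is a local minimum.

local minimum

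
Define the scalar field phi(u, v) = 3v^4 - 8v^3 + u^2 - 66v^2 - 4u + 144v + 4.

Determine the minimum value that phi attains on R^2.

phi(u,v) separates as P(u) + Q(v) + 4, so its minimum is min P + min Q + 4.
P'(u) = 2u - 4 vanishes at u ∈ {2}; Q'(v) = 12(v - 4)(v - 1)(v + 3) vanishes at v ∈ {-3, 1, 4}.
Local minima of P (where P''>0): P(2)=-4. Local minima of Q: Q(-3)=-567, Q(4)=-224.
So the global minimum of phi is P(2) + Q(-3) + 4 = -4 − 567 + 4 = -567, attained at (2, -3).

-567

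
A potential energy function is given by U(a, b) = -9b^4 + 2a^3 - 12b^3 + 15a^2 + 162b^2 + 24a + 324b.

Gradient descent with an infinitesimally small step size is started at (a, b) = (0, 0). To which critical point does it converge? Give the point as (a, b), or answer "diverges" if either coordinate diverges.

(-1, -1)

U is separable, so gradient descent decouples: a follows -∂U/∂a, b follows -∂U/∂b.
∂U/∂a = 6(a + 1)(a + 4); at a=0 this is 24, so a decreases.
∂U/∂b = -36(b - 3)(b + 1)(b + 3); at b=0 this is 324, so b decreases.
a converges to its nearest critical value -1 (a local min of the a-part); b converges to -1. The iterate converges to (-1, -1).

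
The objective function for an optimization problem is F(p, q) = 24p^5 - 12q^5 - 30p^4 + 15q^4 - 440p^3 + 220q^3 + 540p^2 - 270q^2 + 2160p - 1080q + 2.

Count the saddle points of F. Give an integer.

F separates as a function of p plus a function of q, so ∇F=0 decouples.
∂F/∂p = 120(p - 3)(p - 2)(p + 1)(p + 3) = 0 at p ∈ {-3, -1, 2, 3}; ∂F/∂q = -60(q - 3)(q - 2)(q + 1)(q + 3) = 0 at q ∈ {-3, -1, 2, 3}.
The Hessian is diagonal: diag(F_pp, F_qq). Second derivatives: F_pp(-3)=-7200, F_pp(-1)=2880, F_pp(2)=-1800, F_pp(3)=2880; F_qq(-3)=3600, F_qq(-1)=-1440, F_qq(2)=900, F_qq(3)=-1440.
Saddle points occur where the two diagonal entries have opposite signs: (-3, -3), (-3, 2), (-1, -1), (-1, 3), (2, -3), (2, 2), (3, -1), (3, 3). Count: 8.

8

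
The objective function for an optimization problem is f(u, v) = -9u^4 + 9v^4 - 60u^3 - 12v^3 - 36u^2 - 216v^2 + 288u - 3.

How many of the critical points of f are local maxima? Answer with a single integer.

f separates as a function of u plus a function of v, so ∇f=0 decouples.
∂f/∂u = -36(u - 1)(u + 2)(u + 4) = 0 at u ∈ {-4, -2, 1}; ∂f/∂v = 36v(v - 4)(v + 3) = 0 at v ∈ {-3, 0, 4}.
The Hessian is diagonal: diag(f_uu, f_vv). Second derivatives: f_uu(-4)=-360, f_uu(-2)=216, f_uu(1)=-540; f_vv(-3)=756, f_vv(0)=-432, f_vv(4)=1008.
Local maxima occur where both diagonal entries negative: (-4, 0), (1, 0). Count: 2.

2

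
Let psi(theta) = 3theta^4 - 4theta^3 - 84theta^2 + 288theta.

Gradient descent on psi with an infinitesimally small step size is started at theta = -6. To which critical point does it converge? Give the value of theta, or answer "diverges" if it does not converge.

psi'(theta) = 12(theta - 3)(theta - 2)(theta + 4), so psi'(-6) = -1728.
Gradient descent moves in the -psi' direction, i.e. theta is increasing.
The nearest critical point in that direction is theta = -4, where psi'' = 504 > 0 (a local minimum). The iterate converges there.

-4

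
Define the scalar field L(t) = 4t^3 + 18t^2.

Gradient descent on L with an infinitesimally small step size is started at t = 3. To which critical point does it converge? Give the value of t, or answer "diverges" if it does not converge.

0

L'(t) = 12t(t + 3), so L'(3) = 216.
Gradient descent moves in the -L' direction, i.e. t is decreasing.
The nearest critical point in that direction is t = 0, where L'' = 36 > 0 (a local minimum). The iterate converges there.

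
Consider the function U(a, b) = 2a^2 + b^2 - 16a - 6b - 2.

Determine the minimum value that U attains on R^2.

U(a,b) separates as P(a) + Q(b) − 2, so its minimum is min P + min Q − 2.
P'(a) = 4a - 16 vanishes at a ∈ {4}; Q'(b) = 2b - 6 vanishes at b ∈ {3}.
Local minima of P (where P''>0): P(4)=-32. Local minima of Q: Q(3)=-9.
So the global minimum of U is P(4) + Q(3) − 2 = -32 − 9 − 2 = -43, attained at (4, 3).

-43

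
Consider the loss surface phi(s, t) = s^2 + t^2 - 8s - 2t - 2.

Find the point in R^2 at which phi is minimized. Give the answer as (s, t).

phi(s,t) separates as P(s) + Q(t) − 2, so its minimum is min P + min Q − 2.
P'(s) = 2s - 8 vanishes at s ∈ {4}; Q'(t) = 2(t - 1) vanishes at t ∈ {1}.
Local minima of P (where P''>0): P(4)=-16. Local minima of Q: Q(1)=-1.
So the global minimum of phi is P(4) + Q(1) − 2 = -16 − 1 − 2 = -19, attained at (4, 1).

(4, 1)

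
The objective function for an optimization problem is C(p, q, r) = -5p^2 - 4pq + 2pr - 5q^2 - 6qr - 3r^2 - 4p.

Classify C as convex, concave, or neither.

concave

C is quadratic, so its Hessian is the constant matrix H = [[-10, -4, 2], [-4, -10, -6], [2, -6, -6]].
Leading principal minors: -10, 84, -8.
Signs alternate −, +, − ⇒ H ≺ 0 ⇒ concave.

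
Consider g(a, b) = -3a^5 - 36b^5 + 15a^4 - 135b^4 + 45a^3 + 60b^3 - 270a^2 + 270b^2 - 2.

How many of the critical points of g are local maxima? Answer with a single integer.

4

g separates as a function of a plus a function of b, so ∇g=0 decouples.
∂g/∂a = -15a(a - 4)(a - 3)(a + 3) = 0 at a ∈ {-3, 0, 3, 4}; ∂g/∂b = -180b(b - 1)(b + 1)(b + 3) = 0 at b ∈ {-3, -1, 0, 1}.
The Hessian is diagonal: diag(g_aa, g_bb). Second derivatives: g_aa(-3)=1890, g_aa(0)=-540, g_aa(3)=270, g_aa(4)=-420; g_bb(-3)=4320, g_bb(-1)=-720, g_bb(0)=540, g_bb(1)=-1440.
Local maxima occur where both diagonal entries negative: (0, -1), (0, 1), (4, -1), (4, 1). Count: 4.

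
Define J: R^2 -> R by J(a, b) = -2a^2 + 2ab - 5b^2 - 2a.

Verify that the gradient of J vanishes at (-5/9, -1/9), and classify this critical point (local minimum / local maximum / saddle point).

∇J = (-4a + 2b - 2, 2a - 10b); substituting (-5/9, -1/9) gives ∇J = (0, 0), so (-5/9, -1/9) is indeed a critical point.
The Hessian of J is constant: H = [[-4, 2], [2, -10]].
det(H) = (-4)·(-10) − 2² = 36.
det(H) > 0 and tr(H) = -14 < 0, so H is negative definite and the point is a local maximum.

local maximum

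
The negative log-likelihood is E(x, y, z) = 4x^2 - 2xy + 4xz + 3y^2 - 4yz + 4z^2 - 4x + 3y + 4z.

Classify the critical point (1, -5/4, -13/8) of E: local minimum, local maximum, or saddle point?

The Hessian is constant: H = [[8, -2, 4], [-2, 6, -4], [4, -4, 8]].
Leading principal minors: Δ₁ = 8, Δ₂ = 44, Δ₃ = 192.
All leading minors are positive, so H is positive definite: a local minimum.

local minimum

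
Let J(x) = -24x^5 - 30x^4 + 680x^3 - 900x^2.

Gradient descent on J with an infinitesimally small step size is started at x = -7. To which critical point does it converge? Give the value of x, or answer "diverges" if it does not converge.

-5

J'(x) = -120x(x - 3)(x - 1)(x + 5), so J'(-7) = -134400.
Gradient descent moves in the -J' direction, i.e. x is increasing.
The nearest critical point in that direction is x = -5, where J'' = 28800 > 0 (a local minimum). The iterate converges there.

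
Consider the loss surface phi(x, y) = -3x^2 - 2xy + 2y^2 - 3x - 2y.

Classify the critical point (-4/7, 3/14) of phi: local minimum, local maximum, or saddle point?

saddle point

The Hessian of phi is constant: H = [[-6, -2], [-2, 4]].
det(H) = (-6)·4 − (-2)² = -28.
Since det(H) < 0, H is indefinite and the critical point is a saddle point.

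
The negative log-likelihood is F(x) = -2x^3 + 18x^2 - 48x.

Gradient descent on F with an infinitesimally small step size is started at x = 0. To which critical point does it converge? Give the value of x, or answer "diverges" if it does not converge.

F'(x) = -6(x - 4)(x - 2), so F'(0) = -48.
Gradient descent moves in the -F' direction, i.e. x is increasing.
The nearest critical point in that direction is x = 2, where F'' = 12 > 0 (a local minimum). The iterate converges there.

2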